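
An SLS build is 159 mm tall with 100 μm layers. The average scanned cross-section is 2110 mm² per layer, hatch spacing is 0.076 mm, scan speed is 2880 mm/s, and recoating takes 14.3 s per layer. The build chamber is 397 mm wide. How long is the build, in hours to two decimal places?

Number of layers: 159 / 0.1 → 1590 (rounded up).
Scan path per layer = 2110 / 0.076 = 27763.2 mm.
Scan time per layer: 27763.2 / 2880 → 9.64 s.
Per-layer time = 9.64 + 14.3 = 23.94 s.
Build time = 1590 × 23.94 = 38064.6 s = 10.57 hours.

10.57 hours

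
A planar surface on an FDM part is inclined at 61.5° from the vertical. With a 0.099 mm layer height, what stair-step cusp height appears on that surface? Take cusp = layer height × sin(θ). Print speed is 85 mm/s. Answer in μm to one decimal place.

87.0 μm

sin(61.5°) = 0.8788, so cusp = 0.099 × 0.8788 = 0.087001 mm → 87.0 μm.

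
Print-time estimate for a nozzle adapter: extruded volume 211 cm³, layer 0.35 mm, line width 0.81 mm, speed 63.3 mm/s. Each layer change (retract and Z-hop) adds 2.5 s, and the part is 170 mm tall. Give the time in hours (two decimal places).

Bead cross-section = 0.35 × 0.81, so 0.2835 mm².
Toolpath length = 211 cm³ / 0.2835 mm² = 211000 / 0.2835 = 744268.1 mm.
Print-move time: 744268.1 / 63.3 → 11757.8 s.
Number of layers: 170 / 0.35 → 486 (rounded up).
Z-hop total: 486 × 2.5 → 1215 s.
Altogether 11757.8 + 1215 = 12972.8 s, i.e. 3.60 hours.

3.60 hours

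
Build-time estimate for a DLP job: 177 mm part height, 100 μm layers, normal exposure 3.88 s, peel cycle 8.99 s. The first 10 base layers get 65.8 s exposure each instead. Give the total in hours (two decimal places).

Number of layers: 177 / 0.1 → 1770 (rounded up).
Burn-in layers = 10 × (65.8 + 8.99) = 747.9 s.
Normal layers = 1760 × (3.88 + 8.99) = 22651.2 s.
Total = 747.9 + 22651.2 = 23399.1 s = 6.50 hours.

6.50 hours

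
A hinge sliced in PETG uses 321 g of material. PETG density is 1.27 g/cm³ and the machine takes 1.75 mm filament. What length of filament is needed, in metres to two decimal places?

105.08 m

Extruded volume: 321/1.27 = 252.7559 cm³ (252755.9 mm³).
A = π r² = π × 0.875² = 2.4053 mm².
L = V/A = 252755.9/2.4053 = 105082.9 mm → 105.08 m.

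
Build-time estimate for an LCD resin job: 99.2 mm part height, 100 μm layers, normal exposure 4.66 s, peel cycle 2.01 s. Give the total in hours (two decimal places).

Layer count = ceil(99.2 / 0.1) = 992.
Cycle time: 4.66 + 2.01 → 6.67 s.
Build time: 992 × 6.67 s = 6616.64 s, i.e. 1.84 hours.

1.84 hours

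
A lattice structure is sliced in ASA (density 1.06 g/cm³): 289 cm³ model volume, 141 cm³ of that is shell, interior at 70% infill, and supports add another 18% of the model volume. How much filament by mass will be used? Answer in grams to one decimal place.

314.4 g

Infill region = 289 − 141 = 148 cm³.
Infill volume: 0.70 × 148 → 103.6 cm³.
Support = 0.18 × 289, so 52.02 cm³.
Total printed volume: 141 + 103.6 + 52.02 → 296.62 cm³.
Mass = 296.62 × 1.06, so 314.4172 g.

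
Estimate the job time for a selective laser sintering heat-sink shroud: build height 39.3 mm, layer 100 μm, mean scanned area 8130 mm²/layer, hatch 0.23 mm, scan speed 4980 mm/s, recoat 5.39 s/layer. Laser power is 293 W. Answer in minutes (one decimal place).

Number of layers: 39.3 / 0.1 → 393 (rounded up).
Hatch length per layer = 8130 / 0.23 = 35347.8 mm.
Per-layer scan time = 35347.8 / 4980, so 7.098 s.
Layer cycle: 7.098 + 5.39 → 12.488 s.
393 layers × 12.488 s/layer = 4907.784 s, i.e. 81.8 minutes.

81.8 minutes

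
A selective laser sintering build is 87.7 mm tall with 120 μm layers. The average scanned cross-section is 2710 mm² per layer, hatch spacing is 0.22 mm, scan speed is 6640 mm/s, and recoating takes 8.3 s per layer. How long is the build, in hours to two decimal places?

2.06 hours

Layer count = ceil(87.7 / 0.12) = 731.
Per-layer scan distance = 2710 / 0.22 = 12318.2 mm.
Per-layer scan time: 12318.2 / 6640 → 1.8552 s.
Time per layer = 1.8552 + 8.3, so 10.1552 s.
731 layers × 10.1552 s/layer = 7423.4512 s, i.e. 2.06 hours.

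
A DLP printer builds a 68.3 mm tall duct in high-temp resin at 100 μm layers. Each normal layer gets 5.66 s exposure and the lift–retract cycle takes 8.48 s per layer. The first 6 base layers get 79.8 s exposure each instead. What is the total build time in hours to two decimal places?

Layer count = ceil(68.3 / 0.1) = 683.
Base layers = 6 × (79.8 + 8.48) = 529.68 s.
Normal layers: 677 × (5.66 + 8.48) → 9572.78 s.
Sum: 529.68 + 9572.78 = 10102.46 s → 2.81 hours.

2.81 hours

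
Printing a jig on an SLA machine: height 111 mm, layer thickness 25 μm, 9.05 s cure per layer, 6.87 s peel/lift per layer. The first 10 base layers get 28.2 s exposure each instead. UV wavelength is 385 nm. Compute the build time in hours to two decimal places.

Number of layers: 111 / 0.025 → 4440 (rounded up).
Base layers = 10 × (28.2 + 6.87) = 350.7 s.
Remaining layers = 4430 × (9.05 + 6.87), so 70525.6 s.
Total = 350.7 + 70525.6 = 70876.3 s = 19.69 hours.

19.69 hours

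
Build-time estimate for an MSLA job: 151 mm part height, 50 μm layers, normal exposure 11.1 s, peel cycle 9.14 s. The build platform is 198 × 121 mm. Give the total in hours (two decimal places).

16.98 hours

Number of layers: 151 / 0.05 → 3020 (rounded up).
Per-layer time = 11.1 + 9.14 = 20.24 s.
Build time: 3020 × 20.24 s = 61124.8 s, i.e. 16.98 hours.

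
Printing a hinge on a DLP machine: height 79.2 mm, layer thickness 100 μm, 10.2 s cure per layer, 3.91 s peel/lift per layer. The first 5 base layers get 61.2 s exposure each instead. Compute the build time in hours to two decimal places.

3.18 hours

Number of layers: 79.2 / 0.1 → 792 (rounded up).
Burn-in layers = 5 × (61.2 + 3.91) = 325.55 s.
Remaining layers: 787 × (10.2 + 3.91) → 11104.57 s.
Sum: 325.55 + 11104.57 = 11430.12 s → 3.18 hours.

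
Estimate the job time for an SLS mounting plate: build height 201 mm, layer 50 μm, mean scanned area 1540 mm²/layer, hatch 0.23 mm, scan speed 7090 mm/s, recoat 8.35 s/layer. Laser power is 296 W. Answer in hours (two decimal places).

Layers = ⌈201/0.05⌉ = 4020.
Per-layer scan distance = 1540 / 0.23, so 6695.7 mm.
Per-layer scan time = 6695.7 / 7090, so 0.9444 s.
Per-layer time = 0.9444 + 8.35, so 9.2944 s.
4020 layers × 9.2944 s/layer = 37363.488 s, i.e. 10.38 hours.

10.38 hours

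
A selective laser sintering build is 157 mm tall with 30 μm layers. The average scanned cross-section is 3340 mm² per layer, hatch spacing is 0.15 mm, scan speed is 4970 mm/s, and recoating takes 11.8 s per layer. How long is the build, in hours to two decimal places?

Number of layers: 157 / 0.03 → 5234 (rounded up).
Hatch length per layer: 3340 / 0.15 → 22266.7 mm.
Scan time per layer: 22266.7 / 4970 → 4.4802 s.
Layer cycle = 4.4802 + 11.8 = 16.2802 s.
Total: 5234 × 16.2802 s = 85210.5668 s → 23.67 hours.

23.67 hours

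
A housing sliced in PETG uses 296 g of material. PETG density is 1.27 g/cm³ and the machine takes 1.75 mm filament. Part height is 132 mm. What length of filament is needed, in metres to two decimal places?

Extruded volume: 296/1.27 = 233.0709 cm³ (233070.9 mm³).
A = π r² = π × 0.875² = 2.4053 mm².
L = V/A = 233070.9/2.4053 = 96898.89 mm → 96.90 m.

96.90 m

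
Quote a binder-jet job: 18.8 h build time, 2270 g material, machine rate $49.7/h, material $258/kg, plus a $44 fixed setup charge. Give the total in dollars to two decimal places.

Machine-time cost: 49.7 × 18.8 → $934.36.
Feedstock cost: 258 × 2270/1000 → $585.66.
Total = 934.36 + 585.66 + 44 = $1564.02.

$1564.02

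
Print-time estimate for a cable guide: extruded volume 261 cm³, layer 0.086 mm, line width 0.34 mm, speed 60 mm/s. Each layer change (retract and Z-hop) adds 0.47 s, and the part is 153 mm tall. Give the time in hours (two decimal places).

Line area = 0.086 × 0.34 = 0.02924 mm².
Toolpath length = 261 cm³ / 0.02924 mm² = 261000 / 0.02924 = 8926128.6 mm.
Extrusion time = 8926128.6 / 60, so 148768.8 s.
Layer count = ceil(153 / 0.086) = 1780.
Layer-change overhead: 1780 × 0.47 → 836.6 s.
Altogether 148768.8 + 836.6 = 149605.4 s, i.e. 41.56 hours.

41.56 hours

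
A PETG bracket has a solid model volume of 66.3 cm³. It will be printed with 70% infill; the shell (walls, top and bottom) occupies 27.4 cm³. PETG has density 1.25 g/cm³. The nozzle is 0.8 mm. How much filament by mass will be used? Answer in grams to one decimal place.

Volume inside the shell = 66.3 − 27.4 = 38.9 cm³.
Deposited infill: 0.70 × 38.9 → 27.23 cm³.
Total extruded: 27.4 + 27.23 → 54.63 cm³.
Mass = 54.63 × 1.25, so 68.2875 g.

68.3 g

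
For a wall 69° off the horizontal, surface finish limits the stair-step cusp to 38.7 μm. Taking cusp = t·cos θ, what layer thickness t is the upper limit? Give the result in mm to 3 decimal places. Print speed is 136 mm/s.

0.108 mm

t = h_c / cos θ = 0.0387 / 0.3584 = 0.108 mm.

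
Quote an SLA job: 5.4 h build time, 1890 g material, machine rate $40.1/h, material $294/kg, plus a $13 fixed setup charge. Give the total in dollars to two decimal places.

Machine-time cost = 40.1 × 5.4 = $216.54.
Material cost: 294 × 1890/1000 → $555.66.
Total = 216.54 + 555.66 + 13 = $785.20.

$785.20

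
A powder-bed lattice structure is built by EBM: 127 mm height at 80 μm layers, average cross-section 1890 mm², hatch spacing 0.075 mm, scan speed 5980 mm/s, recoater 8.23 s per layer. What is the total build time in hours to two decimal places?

5.49 hours

Layer count = ceil(127 / 0.08) = 1588.
Hatch length per layer: 1890 / 0.075 → 25200 mm.
Beam time per layer: 25200 / 5980 → 4.214 s.
Layer cycle = 4.214 + 8.23, so 12.444 s.
Build time = 1588 × 12.444 = 19761.072 s = 5.49 hours.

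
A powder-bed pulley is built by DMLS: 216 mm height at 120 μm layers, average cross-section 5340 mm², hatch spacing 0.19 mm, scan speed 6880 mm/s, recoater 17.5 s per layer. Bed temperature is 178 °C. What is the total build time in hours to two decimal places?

10.79 hours

Number of layers: 216 / 0.12 → 1800 (rounded up).
Hatch length per layer = 5340 / 0.19 = 28105.3 mm.
Per-layer scan time: 28105.3 / 6880 → 4.0851 s.
Time per layer = 4.0851 + 17.5 = 21.5851 s.
1800 layers × 21.5851 s/layer = 38853.18 s, i.e. 10.79 hours.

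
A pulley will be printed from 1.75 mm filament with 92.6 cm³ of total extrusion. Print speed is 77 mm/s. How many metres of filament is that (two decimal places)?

A = π r² = π × 0.875² = 2.4053 mm².
Length = 92.6 cm³ / 2.4053 mm² = 92600 / 2.4053 = 38498.32 mm = 38.50 m.

38.50 m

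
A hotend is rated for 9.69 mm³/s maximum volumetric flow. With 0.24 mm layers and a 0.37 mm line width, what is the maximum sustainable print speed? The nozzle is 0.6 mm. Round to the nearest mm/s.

Extrusion cross-section = 0.24 × 0.37 = 0.0888 mm².
Max speed = 9.69 / 0.0888 = 109.12 ≈ 109 mm/s.

109 mm/s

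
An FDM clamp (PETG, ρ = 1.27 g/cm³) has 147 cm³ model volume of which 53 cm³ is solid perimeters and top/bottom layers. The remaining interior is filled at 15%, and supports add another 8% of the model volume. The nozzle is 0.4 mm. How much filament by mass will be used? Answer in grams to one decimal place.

100.2 g

Interior volume = 147 − 53 = 94 cm³.
Deposited infill: 0.15 × 94 → 14.1 cm³.
Support = 0.08 × 147, so 11.76 cm³.
Total printed volume = 53 + 14.1 + 11.76 = 78.86 cm³.
Mass = 78.86 × 1.27, so 100.1522 g.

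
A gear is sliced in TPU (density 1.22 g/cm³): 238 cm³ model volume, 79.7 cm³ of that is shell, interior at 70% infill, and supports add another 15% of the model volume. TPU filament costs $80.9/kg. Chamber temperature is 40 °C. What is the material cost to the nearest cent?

$22.33

Infill region = 238 − 79.7 = 158.3 cm³.
Infill volume: 0.70 × 158.3 → 110.81 cm³.
Support = 0.15 × 238, so 35.7 cm³.
Total extruded = 79.7 + 110.81 + 35.7 = 226.21 cm³.
Mass: 226.21 × 1.22 → 275.9762 g.
At $80.9/kg: 275.9762/1000 × 80.9 = $22.33.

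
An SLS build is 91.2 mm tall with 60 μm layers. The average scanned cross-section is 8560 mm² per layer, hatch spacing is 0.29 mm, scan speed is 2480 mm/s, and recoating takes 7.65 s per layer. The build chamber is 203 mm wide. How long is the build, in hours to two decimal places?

Layer count = ceil(91.2 / 0.06) = 1520.
Per-layer scan distance = 8560 / 0.29 = 29517.2 mm.
Per-layer scan time = 29517.2 / 2480 = 11.9021 s.
Per-layer time: 11.9021 + 7.65 → 19.5521 s.
1520 layers × 19.5521 s/layer = 29719.192 s, i.e. 8.26 hours.

8.26 hours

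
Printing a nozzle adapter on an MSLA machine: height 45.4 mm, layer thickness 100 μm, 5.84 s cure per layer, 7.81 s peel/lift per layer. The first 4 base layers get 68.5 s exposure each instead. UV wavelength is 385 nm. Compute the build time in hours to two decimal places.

1.79 hours

Layers = ⌈45.4/0.1⌉ = 454.
Base layers = 4 × (68.5 + 7.81), so 305.24 s.
Remaining layers = 450 × (5.84 + 7.81) = 6142.5 s.
Total = 305.24 + 6142.5 = 6447.74 s = 1.79 hours.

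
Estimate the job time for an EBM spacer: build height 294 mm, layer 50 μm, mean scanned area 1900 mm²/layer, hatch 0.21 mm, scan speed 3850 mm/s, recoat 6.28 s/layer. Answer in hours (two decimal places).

14.10 hours

Layer count = ceil(294 / 0.05) = 5880.
Scan path per layer: 1900 / 0.21 → 9047.6 mm.
Scan time per layer = 9047.6 / 3850 = 2.35 s.
Time per layer = 2.35 + 6.28, so 8.63 s.
Total: 5880 × 8.63 s = 50744.4 s → 14.10 hours.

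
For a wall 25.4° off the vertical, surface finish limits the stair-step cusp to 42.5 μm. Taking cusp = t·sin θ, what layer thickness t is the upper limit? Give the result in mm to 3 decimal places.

sin(25.4°) = 0.4289; t_max = 0.0425/0.4289 = 0.099 mm.

0.099 mm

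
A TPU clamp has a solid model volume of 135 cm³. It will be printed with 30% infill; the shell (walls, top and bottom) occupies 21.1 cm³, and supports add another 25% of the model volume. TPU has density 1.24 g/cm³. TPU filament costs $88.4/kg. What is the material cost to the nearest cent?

Interior volume = 135 − 21.1, so 113.9 cm³.
Infill deposited = 0.30 × 113.9 = 34.17 cm³.
Support = 0.25 × 135, so 33.75 cm³.
Deposited volume: 21.1 + 34.17 + 33.75 → 89.02 cm³.
Mass = 89.02 × 1.24, so 110.3848 g.
Cost = 110.3848 g / 1000 × $88.4/kg = $9.76.

$9.76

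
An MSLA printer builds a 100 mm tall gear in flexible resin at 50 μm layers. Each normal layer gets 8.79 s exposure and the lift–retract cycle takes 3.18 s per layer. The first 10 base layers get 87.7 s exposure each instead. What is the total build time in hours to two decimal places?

Layer count = ceil(100 / 0.05) = 2000.
Burn-in layers: 10 × (87.7 + 3.18) → 908.8 s.
Normal layers: 1990 × (8.79 + 3.18) → 23820.3 s.
Sum: 908.8 + 23820.3 = 24729.1 s → 6.87 hours.

6.87 hours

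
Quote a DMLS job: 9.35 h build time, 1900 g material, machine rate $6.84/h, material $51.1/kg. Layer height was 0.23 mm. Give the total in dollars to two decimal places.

Machine cost = 6.84 × 9.35 = $63.954.
Material cost: 51.1 × 1900/1000 → $97.09.
Job cost: 63.954 + 97.09 = 161.044 ≈ $161.04.

$161.04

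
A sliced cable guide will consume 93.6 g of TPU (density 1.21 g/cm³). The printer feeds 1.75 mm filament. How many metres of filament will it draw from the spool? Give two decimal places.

32.16 m

Volume = 93.6 g / 1.21 g·cm⁻³ = 77.3554 cm³ = 77355.4 mm³.
Filament cross-section = π × (1.75/2)² = 2.4053 mm².
Length = 77355.4 / 2.4053 = 32160.4 mm = 32.16 m.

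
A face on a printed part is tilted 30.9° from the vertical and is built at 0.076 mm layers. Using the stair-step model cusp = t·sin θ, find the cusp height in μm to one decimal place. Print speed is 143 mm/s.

39.0 μm

sin(30.9°) = 0.5135, so cusp = 0.076 × 0.5135 = 0.039026 mm → 39.0 μm.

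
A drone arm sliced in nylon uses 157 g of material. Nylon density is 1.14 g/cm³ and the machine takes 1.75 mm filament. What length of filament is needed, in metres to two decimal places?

57.26 m

Extruded volume: 157/1.14 = 137.7193 cm³ (137719.3 mm³).
A = π r² = π × 0.875² = 2.4053 mm².
L = V/A = 137719.3/2.4053 = 57256.6 mm → 57.26 m.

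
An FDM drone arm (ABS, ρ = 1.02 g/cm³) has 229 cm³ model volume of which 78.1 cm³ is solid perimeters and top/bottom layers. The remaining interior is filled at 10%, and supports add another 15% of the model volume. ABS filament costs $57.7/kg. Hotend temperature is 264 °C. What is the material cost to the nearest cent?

$7.51

Interior volume: 229 − 78.1 → 150.9 cm³.
Deposited infill: 0.10 × 150.9 → 15.09 cm³.
Support = 0.15 × 229 = 34.35 cm³.
Total extruded = 78.1 + 15.09 + 34.35 = 127.54 cm³.
Mass: 127.54 × 1.02 → 130.0908 g.
Cost = 130.0908 g / 1000 × $57.7/kg = $7.51.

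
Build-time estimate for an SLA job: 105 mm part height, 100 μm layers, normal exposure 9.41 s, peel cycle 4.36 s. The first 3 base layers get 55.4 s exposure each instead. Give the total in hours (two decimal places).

4.05 hours

Layer count = ceil(105 / 0.1) = 1050.
Bottom layers = 3 × (55.4 + 4.36) = 179.28 s.
Regular layers: 1047 × (9.41 + 4.36) → 14417.19 s.
Sum: 179.28 + 14417.19 = 14596.47 s → 4.05 hours.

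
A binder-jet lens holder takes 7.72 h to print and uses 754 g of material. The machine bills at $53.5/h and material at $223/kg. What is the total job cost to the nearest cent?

Machine-time cost = 53.5 × 7.72 = $413.02.
Material cost = 223 × 754/1000, so $168.142.
Total = 413.02 + 168.142 = 581.162 ≈ $581.16.

$581.16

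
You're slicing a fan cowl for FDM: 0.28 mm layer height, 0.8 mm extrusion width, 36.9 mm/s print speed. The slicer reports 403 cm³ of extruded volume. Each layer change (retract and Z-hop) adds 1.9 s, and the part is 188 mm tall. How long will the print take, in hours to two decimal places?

Extrusion cross-section = 0.28 × 0.8 = 0.224 mm².
Toolpath length = 403 cm³ / 0.224 mm² = 403000 / 0.224 = 1799107.1 mm.
Print-move time = 1799107.1 / 36.9 = 48756.3 s.
Layer count = ceil(188 / 0.28) = 672.
Z-hop total = 672 × 1.9 = 1276.8 s.
Total = 48756.3 + 1276.8 = 50033.1 s = 13.90 hours.

13.90 hours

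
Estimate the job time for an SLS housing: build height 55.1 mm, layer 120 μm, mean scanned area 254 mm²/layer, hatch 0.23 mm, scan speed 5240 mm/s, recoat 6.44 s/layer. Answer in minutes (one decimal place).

51.0 minutes

Layer count = ceil(55.1 / 0.12) = 460.
Hatch length per layer = 254 / 0.23 = 1104.3 mm.
Scan time per layer: 1104.3 / 5240 → 0.2107 s.
Time per layer = 0.2107 + 6.44, so 6.6507 s.
460 layers × 6.6507 s/layer = 3059.322 s, i.e. 51.0 minutes.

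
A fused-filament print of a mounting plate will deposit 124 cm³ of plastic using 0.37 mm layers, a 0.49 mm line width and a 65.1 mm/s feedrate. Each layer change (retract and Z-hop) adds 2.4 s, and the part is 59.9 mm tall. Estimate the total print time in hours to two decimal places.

3.03 hours

Line area: 0.37 × 0.49 → 0.1813 mm².
Toolpath length = 124 cm³ / 0.1813 mm² = 124000 / 0.1813 = 683949.3 mm.
Print-move time = 683949.3 / 65.1 = 10506.1 s.
Layer count = ceil(59.9 / 0.37) = 162.
Z-hop total = 162 × 2.4 = 388.8 s.
Altogether 10506.1 + 388.8 = 10894.9 s, i.e. 3.03 hours.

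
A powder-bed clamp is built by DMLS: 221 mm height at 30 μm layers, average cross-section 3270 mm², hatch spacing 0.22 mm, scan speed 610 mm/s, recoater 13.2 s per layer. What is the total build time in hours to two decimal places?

Layers = ⌈221/0.03⌉ = 7367.
Per-layer scan distance: 3270 / 0.22 → 14863.6 mm.
Scan time per layer: 14863.6 / 610 → 24.3666 s.
Time per layer = 24.3666 + 13.2, so 37.5666 s.
Build time = 7367 × 37.5666 = 276753.1422 s = 76.88 hours.

76.88 hours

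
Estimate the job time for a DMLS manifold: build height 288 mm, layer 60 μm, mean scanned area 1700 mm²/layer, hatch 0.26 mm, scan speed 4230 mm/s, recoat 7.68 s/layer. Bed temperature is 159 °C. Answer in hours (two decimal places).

Layer count = ceil(288 / 0.06) = 4800.
Hatch length per layer = 1700 / 0.26, so 6538.5 mm.
Laser time per layer = 6538.5 / 4230, so 1.5457 s.
Time per layer: 1.5457 + 7.68 → 9.2257 s.
4800 layers × 9.2257 s/layer = 44283.36 s, i.e. 12.30 hours.

12.30 hours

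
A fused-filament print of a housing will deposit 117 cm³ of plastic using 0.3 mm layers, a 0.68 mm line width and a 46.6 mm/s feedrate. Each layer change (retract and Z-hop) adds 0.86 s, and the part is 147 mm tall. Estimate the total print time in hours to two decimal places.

3.54 hours

Line area = 0.3 × 0.68 = 0.204 mm².
Path length: 117000 mm³ / 0.204 mm² → 573529.4 mm.
Time extruding: 573529.4 / 46.6 → 12307.5 s.
Layers = ⌈147/0.3⌉ = 490.
Layer-change overhead: 490 × 0.86 → 421.4 s.
Total = 12307.5 + 421.4 = 12728.9 s = 3.54 hours.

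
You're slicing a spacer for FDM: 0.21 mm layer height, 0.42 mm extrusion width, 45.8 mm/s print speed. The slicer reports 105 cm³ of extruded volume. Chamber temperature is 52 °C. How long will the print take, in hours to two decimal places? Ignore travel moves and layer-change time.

7.22 hours

Line area = 0.21 × 0.42 = 0.0882 mm².
Toolpath length = 105 cm³ / 0.0882 mm² = 105000 / 0.0882 = 1190476.2 mm.
Print-move time = 1190476.2 / 45.8 = 25992.9 s.
Converting: 25992.9 s = 7.22 hours.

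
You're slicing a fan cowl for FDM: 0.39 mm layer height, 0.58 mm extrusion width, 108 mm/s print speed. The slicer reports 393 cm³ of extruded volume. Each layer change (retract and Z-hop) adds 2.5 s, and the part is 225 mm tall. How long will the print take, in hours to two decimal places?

4.87 hours

Line area = 0.39 × 0.58, so 0.2262 mm².
Toolpath length = 393 cm³ / 0.2262 mm² = 393000 / 0.2262 = 1737400.5 mm.
Time extruding = 1737400.5 / 108 = 16087 s.
Layers = ⌈225/0.39⌉ = 577.
Non-print overhead: 577 × 2.5 → 1442.5 s.
Total = 16087 + 1442.5 = 17529.5 s = 4.87 hours.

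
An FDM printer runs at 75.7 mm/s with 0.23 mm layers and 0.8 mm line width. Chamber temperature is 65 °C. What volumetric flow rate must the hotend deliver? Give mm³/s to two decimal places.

Extrusion cross-section = 0.23 × 0.8 = 0.184 mm².
Q = v·A = 75.7 × 0.184 = 13.93 mm³/s.

13.93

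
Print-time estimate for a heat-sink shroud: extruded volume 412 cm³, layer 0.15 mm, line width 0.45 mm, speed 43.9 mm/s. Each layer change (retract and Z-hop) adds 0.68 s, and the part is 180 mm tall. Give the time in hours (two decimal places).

38.85 hours

Bead cross-section = 0.15 × 0.45 = 0.0675 mm².
Toolpath length = 412 cm³ / 0.0675 mm² = 412000 / 0.0675 = 6103703.7 mm.
Print-move time = 6103703.7 / 43.9, so 139036.5 s.
Layers = ⌈180/0.15⌉ = 1200.
Layer-change overhead = 1200 × 0.68 = 816 s.
Total = 139036.5 + 816 = 139852.5 s = 38.85 hours.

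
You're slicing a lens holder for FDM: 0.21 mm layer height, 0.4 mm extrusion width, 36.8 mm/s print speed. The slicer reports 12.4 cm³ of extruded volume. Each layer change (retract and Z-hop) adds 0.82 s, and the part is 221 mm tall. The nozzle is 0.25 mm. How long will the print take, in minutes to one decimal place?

Bead cross-section = 0.21 × 0.4 = 0.084 mm².
Toolpath length = 12.4 cm³ / 0.084 mm² = 12400 / 0.084 = 147619 mm.
Print-move time = 147619 / 36.8 = 4011.4 s.
Layer count = ceil(221 / 0.21) = 1053.
Layer-change overhead = 1053 × 0.82, so 863.46 s.
Altogether 4011.4 + 863.46 = 4874.86 s, i.e. 81.2 minutes.

81.2 minutes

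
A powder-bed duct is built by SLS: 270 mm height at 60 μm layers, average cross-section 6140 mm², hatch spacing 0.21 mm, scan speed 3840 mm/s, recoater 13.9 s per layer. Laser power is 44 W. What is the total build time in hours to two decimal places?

Layer count = ceil(270 / 0.06) = 4500.
Scan path per layer = 6140 / 0.21 = 29238.1 mm.
Per-layer scan time = 29238.1 / 3840 = 7.6141 s.
Layer cycle: 7.6141 + 13.9 → 21.5141 s.
Build time = 4500 × 21.5141 = 96813.45 s = 26.89 hours.

26.89 hours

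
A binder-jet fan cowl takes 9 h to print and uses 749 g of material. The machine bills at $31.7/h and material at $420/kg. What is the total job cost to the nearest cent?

Machine cost: 31.7 × 9 → $285.30.
Feedstock cost = 420 × 749/1000 = $314.58.
Total = 285.30 + 314.58 = $599.88.

$599.88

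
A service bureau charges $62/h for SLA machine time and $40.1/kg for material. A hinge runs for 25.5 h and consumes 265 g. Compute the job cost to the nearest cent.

Time charge = 62 × 25.5, so $1581.00.
Feedstock cost = 40.1 × 265/1000 = $10.6265.
Job cost: 1581.00 + 10.6265 = 1591.6265 ≈ $1591.63.

$1591.63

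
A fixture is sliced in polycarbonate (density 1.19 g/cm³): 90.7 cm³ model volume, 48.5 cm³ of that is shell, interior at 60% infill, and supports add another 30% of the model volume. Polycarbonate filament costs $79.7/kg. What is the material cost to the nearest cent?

Infill region: 90.7 − 48.5 → 42.2 cm³.
Infill volume = 0.60 × 42.2 = 25.32 cm³.
Support: 0.30 × 90.7 → 27.21 cm³.
Total printed volume = 48.5 + 25.32 + 27.21, so 101.03 cm³.
Mass: 101.03 × 1.19 → 120.2257 g.
At $79.7/kg: 120.2257/1000 × 79.7 = $9.58.

$9.58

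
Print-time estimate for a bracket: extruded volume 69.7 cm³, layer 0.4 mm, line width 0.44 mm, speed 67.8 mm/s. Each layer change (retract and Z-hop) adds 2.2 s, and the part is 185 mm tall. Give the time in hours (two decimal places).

Extrusion cross-section = 0.4 × 0.44 = 0.176 mm².
Total extruded path = 69700/0.176 = 396022.7 mm.
Time extruding = 396022.7 / 67.8 = 5841 s.
Layers = ⌈185/0.4⌉ = 463.
Layer-change overhead: 463 × 2.2 → 1018.6 s.
Total = 5841 + 1018.6 = 6859.6 s = 1.91 hours.

1.91 hours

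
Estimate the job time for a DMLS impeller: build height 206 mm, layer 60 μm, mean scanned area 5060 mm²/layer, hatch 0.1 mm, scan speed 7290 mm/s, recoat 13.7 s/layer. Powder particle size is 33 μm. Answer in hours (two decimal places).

19.69 hours

Number of layers: 206 / 0.06 → 3434 (rounded up).
Scan path per layer: 5060 / 0.1 → 50600 mm.
Scan time per layer: 50600 / 7290 → 6.941 s.
Time per layer: 6.941 + 13.7 → 20.641 s.
Build time = 3434 × 20.641 = 70881.194 s = 19.69 hours.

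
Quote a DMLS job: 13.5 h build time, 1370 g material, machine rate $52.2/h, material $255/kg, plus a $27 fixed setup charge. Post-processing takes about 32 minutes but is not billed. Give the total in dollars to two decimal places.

Time charge = 52.2 × 13.5, so $704.70.
Material charge = 255 × 1370/1000 = $349.35.
Adding setup: 704.70 + 349.35 + 27 → $1081.05.

$1081.05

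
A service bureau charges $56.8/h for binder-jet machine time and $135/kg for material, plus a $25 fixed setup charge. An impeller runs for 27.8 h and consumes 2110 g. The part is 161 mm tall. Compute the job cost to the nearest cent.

Machine-time cost: 56.8 × 27.8 → $1579.04.
Feedstock cost: 135 × 2110/1000 → $284.85.
Adding setup: 1579.04 + 284.85 + 25 → $1888.89.

$1888.89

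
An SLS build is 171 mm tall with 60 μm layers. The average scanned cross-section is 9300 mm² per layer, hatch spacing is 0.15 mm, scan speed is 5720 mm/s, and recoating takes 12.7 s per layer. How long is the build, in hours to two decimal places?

18.64 hours

Layers = ⌈171/0.06⌉ = 2850.
Hatch length per layer = 9300 / 0.15, so 62000 mm.
Per-layer scan time: 62000 / 5720 → 10.8392 s.
Time per layer = 10.8392 + 12.7, so 23.5392 s.
2850 layers × 23.5392 s/layer = 67086.72 s, i.e. 18.64 hours.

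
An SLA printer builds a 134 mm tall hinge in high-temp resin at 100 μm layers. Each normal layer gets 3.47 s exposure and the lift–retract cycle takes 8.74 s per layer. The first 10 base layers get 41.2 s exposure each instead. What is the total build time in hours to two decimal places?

Number of layers: 134 / 0.1 → 1340 (rounded up).
Burn-in layers = 10 × (41.2 + 8.74) = 499.4 s.
Remaining layers = 1330 × (3.47 + 8.74) = 16239.3 s.
Sum: 499.4 + 16239.3 = 16738.7 s → 4.65 hours.

4.65 hours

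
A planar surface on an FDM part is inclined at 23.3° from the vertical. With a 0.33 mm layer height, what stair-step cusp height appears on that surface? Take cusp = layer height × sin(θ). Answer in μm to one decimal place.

130.5 μm

sin(23.3°) = 0.3955, so cusp = 0.33 × 0.3955 = 0.130515 mm → 130.5 μm.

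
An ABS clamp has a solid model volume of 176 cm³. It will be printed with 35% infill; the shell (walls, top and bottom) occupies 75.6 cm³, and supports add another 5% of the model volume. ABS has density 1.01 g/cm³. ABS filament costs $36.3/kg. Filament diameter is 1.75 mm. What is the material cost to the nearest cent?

Infill region = 176 − 75.6, so 100.4 cm³.
Infill volume = 0.35 × 100.4, so 35.14 cm³.
Support = 0.05 × 176, so 8.8 cm³.
Total extruded: 75.6 + 35.14 + 8.8 → 119.54 cm³.
Mass = 119.54 × 1.01 = 120.7354 g.
Cost = 120.7354 g / 1000 × $36.3/kg = $4.38.

$4.38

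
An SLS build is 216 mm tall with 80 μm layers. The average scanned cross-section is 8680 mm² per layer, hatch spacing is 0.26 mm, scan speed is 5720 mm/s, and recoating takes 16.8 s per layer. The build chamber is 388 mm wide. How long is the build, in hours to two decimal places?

16.98 hours

Layer count = ceil(216 / 0.08) = 2700.
Hatch length per layer = 8680 / 0.26, so 33384.6 mm.
Laser time per layer = 33384.6 / 5720 = 5.8365 s.
Layer cycle: 5.8365 + 16.8 → 22.6365 s.
Total: 2700 × 22.6365 s = 61118.55 s → 16.98 hours.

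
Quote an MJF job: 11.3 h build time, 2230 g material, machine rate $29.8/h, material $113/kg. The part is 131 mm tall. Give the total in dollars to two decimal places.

Machine cost: 29.8 × 11.3 → $336.74.
Feedstock cost: 113 × 2230/1000 → $251.99.
Job cost: 336.74 + 251.99 = $588.73.

$588.73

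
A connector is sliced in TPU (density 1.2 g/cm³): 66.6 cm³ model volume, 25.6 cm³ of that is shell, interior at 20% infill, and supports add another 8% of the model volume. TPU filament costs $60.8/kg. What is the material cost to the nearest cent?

$2.85

Interior volume: 66.6 − 25.6 → 41 cm³.
Infill volume = 0.20 × 41 = 8.2 cm³.
Support: 0.08 × 66.6 → 5.328 cm³.
Deposited volume = 25.6 + 8.2 + 5.328, so 39.128 cm³.
Mass = 39.128 × 1.2, so 46.9536 g.
At $60.8/kg: 46.9536/1000 × 60.8 = $2.85.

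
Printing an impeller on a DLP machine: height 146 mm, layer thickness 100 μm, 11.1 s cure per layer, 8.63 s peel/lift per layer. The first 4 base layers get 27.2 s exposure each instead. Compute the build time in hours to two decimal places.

Number of layers: 146 / 0.1 → 1460 (rounded up).
Base layers: 4 × (27.2 + 8.63) → 143.32 s.
Normal layers = 1456 × (11.1 + 8.63) = 28726.88 s.
Sum: 143.32 + 28726.88 = 28870.2 s → 8.02 hours.

8.02 hours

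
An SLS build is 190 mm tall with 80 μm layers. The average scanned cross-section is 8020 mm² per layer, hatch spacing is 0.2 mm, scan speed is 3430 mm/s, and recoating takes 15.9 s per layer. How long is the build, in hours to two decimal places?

Number of layers: 190 / 0.08 → 2375 (rounded up).
Hatch length per layer = 8020 / 0.2 = 40100 mm.
Laser time per layer = 40100 / 3430 = 11.691 s.
Time per layer: 11.691 + 15.9 → 27.591 s.
Build time = 2375 × 27.591 = 65528.625 s = 18.20 hours.

18.20 hours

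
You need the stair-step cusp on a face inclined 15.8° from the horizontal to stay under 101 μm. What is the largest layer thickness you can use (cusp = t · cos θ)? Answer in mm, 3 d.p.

cos(15.8°) = 0.9622; t_max = 0.101/0.9622 = 0.105 mm.

0.105 mm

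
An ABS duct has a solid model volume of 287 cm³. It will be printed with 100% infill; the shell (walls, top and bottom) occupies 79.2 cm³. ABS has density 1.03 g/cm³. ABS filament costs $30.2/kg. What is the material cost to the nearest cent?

Interior volume = 287 − 79.2, so 207.8 cm³.
Infill volume = 1.00 × 207.8, so 207.8 cm³.
Deposited volume: 79.2 + 207.8 → 287 cm³.
Mass: 287 × 1.03 → 295.61 g.
Cost = 295.61 g / 1000 × $30.2/kg = $8.93.

$8.93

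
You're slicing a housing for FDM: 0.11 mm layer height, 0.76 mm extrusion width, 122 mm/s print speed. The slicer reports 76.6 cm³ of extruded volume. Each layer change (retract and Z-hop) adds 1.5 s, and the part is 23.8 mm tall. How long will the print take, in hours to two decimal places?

Bead cross-section = 0.11 × 0.76, so 0.0836 mm².
Path length: 76600 mm³ / 0.0836 mm² → 916267.9 mm.
Extrusion time: 916267.9 / 122 → 7510.4 s.
Layer count = ceil(23.8 / 0.11) = 217.
Non-print overhead: 217 × 1.5 → 325.5 s.
Altogether 7510.4 + 325.5 = 7835.9 s, i.e. 2.18 hours.

2.18 hours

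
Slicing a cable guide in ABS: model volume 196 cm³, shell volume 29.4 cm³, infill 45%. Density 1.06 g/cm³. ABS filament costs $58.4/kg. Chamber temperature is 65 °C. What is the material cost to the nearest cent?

Interior volume: 196 − 29.4 → 166.6 cm³.
Deposited infill = 0.45 × 166.6, so 74.97 cm³.
Total printed volume: 29.4 + 74.97 → 104.37 cm³.
Mass = 104.37 × 1.06, so 110.6322 g.
Cost = 110.6322 g / 1000 × $58.4/kg = $6.46.

$6.46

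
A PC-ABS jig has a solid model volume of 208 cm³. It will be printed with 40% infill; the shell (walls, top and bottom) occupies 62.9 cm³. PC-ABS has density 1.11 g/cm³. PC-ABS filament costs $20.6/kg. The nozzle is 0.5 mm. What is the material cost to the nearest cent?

Infill region = 208 − 62.9 = 145.1 cm³.
Deposited infill = 0.40 × 145.1 = 58.04 cm³.
Total printed volume = 62.9 + 58.04 = 120.94 cm³.
Mass = 120.94 × 1.11 = 134.2434 g.
Cost = 134.2434 g / 1000 × $20.6/kg = $2.77.

$2.77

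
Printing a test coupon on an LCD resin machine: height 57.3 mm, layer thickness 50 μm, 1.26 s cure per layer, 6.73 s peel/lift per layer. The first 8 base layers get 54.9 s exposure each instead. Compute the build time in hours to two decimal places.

2.66 hours

Layers = ⌈57.3/0.05⌉ = 1146.
Bottom layers: 8 × (54.9 + 6.73) → 493.04 s.
Remaining layers = 1138 × (1.26 + 6.73), so 9092.62 s.
Sum: 493.04 + 9092.62 = 9585.66 s → 2.66 hours.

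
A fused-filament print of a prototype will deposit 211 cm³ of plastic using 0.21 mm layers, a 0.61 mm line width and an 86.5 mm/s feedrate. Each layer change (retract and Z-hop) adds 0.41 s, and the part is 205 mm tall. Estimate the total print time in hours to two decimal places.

5.40 hours

Line area: 0.21 × 0.61 → 0.1281 mm².
Total extruded path = 211000/0.1281 = 1647150.7 mm.
Time extruding = 1647150.7 / 86.5, so 19042.2 s.
Layer count = ceil(205 / 0.21) = 977.
Z-hop total = 977 × 0.41, so 400.57 s.
Altogether 19042.2 + 400.57 = 19442.77 s, i.e. 5.40 hours.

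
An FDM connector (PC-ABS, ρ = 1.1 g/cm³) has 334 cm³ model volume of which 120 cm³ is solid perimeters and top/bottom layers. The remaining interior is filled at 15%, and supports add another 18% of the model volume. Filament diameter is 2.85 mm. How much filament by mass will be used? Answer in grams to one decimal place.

Volume inside the shell = 334 − 120, so 214 cm³.
Infill deposited = 0.15 × 214, so 32.1 cm³.
Support = 0.18 × 334 = 60.12 cm³.
Total printed volume = 120 + 32.1 + 60.12, so 212.22 cm³.
Mass = 212.22 × 1.1 = 233.442 g.

233.4 g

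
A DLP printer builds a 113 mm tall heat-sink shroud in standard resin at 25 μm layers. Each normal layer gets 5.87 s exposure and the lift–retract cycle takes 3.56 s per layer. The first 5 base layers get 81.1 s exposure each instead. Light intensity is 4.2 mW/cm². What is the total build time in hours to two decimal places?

Number of layers: 113 / 0.025 → 4520 (rounded up).
Base layers: 5 × (81.1 + 3.56) → 423.3 s.
Remaining layers: 4515 × (5.87 + 3.56) → 42576.45 s.
Total = 423.3 + 42576.45 = 42999.75 s = 11.94 hours.

11.94 hours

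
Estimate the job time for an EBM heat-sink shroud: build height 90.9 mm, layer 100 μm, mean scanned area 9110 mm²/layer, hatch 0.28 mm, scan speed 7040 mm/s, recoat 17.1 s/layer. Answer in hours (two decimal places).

Layer count = ceil(90.9 / 0.1) = 909.
Per-layer scan distance = 9110 / 0.28 = 32535.7 mm.
Beam time per layer: 32535.7 / 7040 → 4.6215 s.
Per-layer time = 4.6215 + 17.1, so 21.7215 s.
Total: 909 × 21.7215 s = 19744.8435 s → 5.48 hours.

5.48 hours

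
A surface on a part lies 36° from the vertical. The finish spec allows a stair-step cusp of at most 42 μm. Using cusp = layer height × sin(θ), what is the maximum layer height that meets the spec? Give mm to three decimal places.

0.071 mm

t = h_c / sin θ = 0.042 / 0.5878 = 0.071 mm.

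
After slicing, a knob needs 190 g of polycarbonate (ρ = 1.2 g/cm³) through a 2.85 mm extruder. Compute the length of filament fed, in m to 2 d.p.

24.82 m

Extruded volume: 190/1.2 = 158.3333 cm³ (158333.3 mm³).
Cross-section of 2.85 mm filament: π·(2.85/2)² = 6.3794 mm².
L = V/A = 158333.3/6.3794 = 24819.47 mm → 24.82 m.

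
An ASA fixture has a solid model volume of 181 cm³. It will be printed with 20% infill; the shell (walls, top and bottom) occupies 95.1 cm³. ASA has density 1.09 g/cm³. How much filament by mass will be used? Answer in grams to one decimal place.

122.4 g

Infill region: 181 − 95.1 → 85.9 cm³.
Infill volume = 0.20 × 85.9 = 17.18 cm³.
Total extruded = 95.1 + 17.18, so 112.28 cm³.
Mass = 112.28 × 1.09 = 122.3852 g.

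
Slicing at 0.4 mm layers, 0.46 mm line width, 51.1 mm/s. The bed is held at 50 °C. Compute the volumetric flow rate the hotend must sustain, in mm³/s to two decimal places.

9.40

A = 0.4 × 0.46 = 0.184 mm².
Q = v·A = 51.1 × 0.184 = 9.40 mm³/s.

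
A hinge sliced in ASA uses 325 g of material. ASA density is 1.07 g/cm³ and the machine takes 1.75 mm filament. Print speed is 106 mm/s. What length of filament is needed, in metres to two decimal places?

Volume = 325 g / 1.07 g·cm⁻³ = 303.7383 cm³ = 303738.3 mm³.
A = π r² = π × 0.875² = 2.4053 mm².
L = V/A = 303738.3/2.4053 = 126278.76 mm → 126.28 m.

126.28 m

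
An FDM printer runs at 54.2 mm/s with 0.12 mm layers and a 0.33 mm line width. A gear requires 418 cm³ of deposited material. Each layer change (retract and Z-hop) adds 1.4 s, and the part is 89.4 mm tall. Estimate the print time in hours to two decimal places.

54.39 hours

Extrusion cross-section = 0.12 × 0.33 = 0.0396 mm².
Total extruded path = 418000/0.0396 = 10555555.6 mm.
Time extruding: 10555555.6 / 54.2 → 194751.9 s.
Layer count = ceil(89.4 / 0.12) = 745.
Z-hop total: 745 × 1.4 → 1043 s.
Total = 194751.9 + 1043 = 195794.9 s = 54.39 hours.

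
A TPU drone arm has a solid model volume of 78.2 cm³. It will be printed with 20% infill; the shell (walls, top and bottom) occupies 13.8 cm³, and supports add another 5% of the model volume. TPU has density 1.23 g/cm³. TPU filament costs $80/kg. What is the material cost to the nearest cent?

Volume inside the shell = 78.2 − 13.8 = 64.4 cm³.
Infill volume = 0.20 × 64.4, so 12.88 cm³.
Support = 0.05 × 78.2 = 3.91 cm³.
Deposited volume = 13.8 + 12.88 + 3.91 = 30.59 cm³.
Mass = 30.59 × 1.23, so 37.6257 g.
Cost = 37.6257 g / 1000 × $80/kg = $3.01.

$3.01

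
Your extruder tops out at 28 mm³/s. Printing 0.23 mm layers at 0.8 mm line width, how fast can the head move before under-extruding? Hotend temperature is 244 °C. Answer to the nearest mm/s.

Bead cross-section = 0.23 × 0.8, so 0.184 mm².
Max speed = 28 / 0.184 = 152.17 ≈ 152 mm/s.

152 mm/s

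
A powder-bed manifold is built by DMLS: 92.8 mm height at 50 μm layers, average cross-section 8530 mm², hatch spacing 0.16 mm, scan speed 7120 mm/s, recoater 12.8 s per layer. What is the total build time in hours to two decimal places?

10.46 hours

Layers = ⌈92.8/0.05⌉ = 1856.
Scan path per layer: 8530 / 0.16 → 53312.5 mm.
Per-layer scan time = 53312.5 / 7120 = 7.4877 s.
Per-layer time = 7.4877 + 12.8 = 20.2877 s.
Total: 1856 × 20.2877 s = 37653.9712 s → 10.46 hours.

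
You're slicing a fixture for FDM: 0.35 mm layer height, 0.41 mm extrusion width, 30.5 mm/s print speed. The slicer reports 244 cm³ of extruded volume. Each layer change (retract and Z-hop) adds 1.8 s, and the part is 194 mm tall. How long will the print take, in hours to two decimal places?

Extrusion cross-section = 0.35 × 0.41, so 0.1435 mm².
Path length: 244000 mm³ / 0.1435 mm² → 1700348.4 mm.
Extrusion time = 1700348.4 / 30.5, so 55749.1 s.
Layers = ⌈194/0.35⌉ = 555.
Layer-change overhead = 555 × 1.8 = 999 s.
Total = 55749.1 + 999 = 56748.1 s = 15.76 hours.

15.76 hours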